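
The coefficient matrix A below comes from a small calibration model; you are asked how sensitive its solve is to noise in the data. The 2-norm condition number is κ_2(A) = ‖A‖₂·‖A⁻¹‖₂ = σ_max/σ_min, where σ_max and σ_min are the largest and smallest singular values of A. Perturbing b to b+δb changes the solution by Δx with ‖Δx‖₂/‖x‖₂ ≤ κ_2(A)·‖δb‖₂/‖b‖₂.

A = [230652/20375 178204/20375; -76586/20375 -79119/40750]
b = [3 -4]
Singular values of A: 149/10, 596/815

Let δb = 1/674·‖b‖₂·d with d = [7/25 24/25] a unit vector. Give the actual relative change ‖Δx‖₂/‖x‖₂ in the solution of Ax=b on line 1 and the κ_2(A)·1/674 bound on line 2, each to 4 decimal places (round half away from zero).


from the listed singular values, σ₁ = 149/10, σ_n = 596/815
κ = σ_max/σ_min = (149/10)/(596/815) = 20.3750
bound on ‖Δx‖/‖x‖: κ·ε = 20.3750·1/674 = 0.0302
solve Ax = b  →  x = [2.6762 -3.1208]
‖b‖₂ = 5.0000 and ‖x‖₂ = 4.1111
Δx = A⁻¹·δb where δb = 1/674·5.0000·d; ‖Δx‖ = 0.0101
dividing the unrounded norms, ‖Δx‖/‖x‖ = 0.0025
so the bound overstates the realised error by a factor of ≈ 12.2511 (computed from the unrounded values)

0.0025
0.0302


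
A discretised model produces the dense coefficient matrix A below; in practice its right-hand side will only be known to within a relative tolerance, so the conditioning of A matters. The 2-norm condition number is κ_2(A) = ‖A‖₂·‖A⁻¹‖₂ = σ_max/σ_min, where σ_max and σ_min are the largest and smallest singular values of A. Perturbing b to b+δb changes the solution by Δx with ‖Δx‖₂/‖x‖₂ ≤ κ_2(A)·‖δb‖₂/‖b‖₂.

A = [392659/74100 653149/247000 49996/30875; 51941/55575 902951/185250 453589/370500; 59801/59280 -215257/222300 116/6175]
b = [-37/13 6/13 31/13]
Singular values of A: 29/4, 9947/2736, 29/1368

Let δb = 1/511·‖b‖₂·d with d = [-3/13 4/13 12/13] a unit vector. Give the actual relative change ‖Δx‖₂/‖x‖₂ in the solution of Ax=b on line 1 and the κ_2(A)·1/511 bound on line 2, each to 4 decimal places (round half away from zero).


0.0024
0.6693

σ_max = 29/4, σ_min = 29/1368
condition number: (29/4) ÷ (29/1368) = 342.0000
worst-case relative error ≤ 342.0000 × 1/511 = 0.6693
solve Ax = b  →  x = [-27.7093 -28.6959 135.7793]
2-norm of b is 3.7417; of x, 141.5178
δb = ε·‖b‖·d = [-0.0017 0.0023 0.0068]; solving A·Δx = δb gives ‖Δx‖ = 0.3454
dividing the unrounded norms, ‖Δx‖/‖x‖ = 0.0024
realised/bound (from unrounded values) ≈ 0.0036


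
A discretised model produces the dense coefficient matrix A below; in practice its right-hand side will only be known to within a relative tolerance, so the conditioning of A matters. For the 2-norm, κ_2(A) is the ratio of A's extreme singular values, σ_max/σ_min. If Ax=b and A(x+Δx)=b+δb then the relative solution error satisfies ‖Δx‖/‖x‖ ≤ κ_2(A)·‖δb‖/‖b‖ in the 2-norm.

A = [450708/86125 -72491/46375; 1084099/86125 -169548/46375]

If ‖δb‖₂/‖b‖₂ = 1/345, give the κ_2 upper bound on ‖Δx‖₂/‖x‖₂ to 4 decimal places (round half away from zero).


1.0754

AᵀA = [1631252477/8778125 -3330447552/61446875; -3330447552/61446875 6800293877/430128125]; tr = 693853322/3441025, det = 25411681/86025625
λ_max, λ_min = (693853322/3441025 ± √19256737667747904/473626122025)/2 = 5041/25, 5041/3441025
κ = σ_max/σ_min = (71/5)/(71/1855) = 371.0000
κ_2(A)·‖δb‖/‖b‖ = 1.0754


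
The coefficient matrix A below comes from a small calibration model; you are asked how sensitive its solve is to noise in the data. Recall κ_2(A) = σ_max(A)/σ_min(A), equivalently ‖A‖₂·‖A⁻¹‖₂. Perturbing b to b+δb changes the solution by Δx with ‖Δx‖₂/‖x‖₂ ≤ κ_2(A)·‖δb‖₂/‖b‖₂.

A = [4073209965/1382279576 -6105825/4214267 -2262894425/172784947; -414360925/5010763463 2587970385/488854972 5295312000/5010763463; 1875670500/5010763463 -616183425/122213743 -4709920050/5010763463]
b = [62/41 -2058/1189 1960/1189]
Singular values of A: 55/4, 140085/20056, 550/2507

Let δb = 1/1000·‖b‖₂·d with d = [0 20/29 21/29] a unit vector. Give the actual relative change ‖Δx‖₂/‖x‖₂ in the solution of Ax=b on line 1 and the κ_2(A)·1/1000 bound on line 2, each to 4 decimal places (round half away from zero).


largest singular value 55/4, smallest 550/2507
κ_2(A) = (55/4) / (550/2507) = 62.6750
perturbation bound = 62.6750·1/1000 = 0.0627
solve Ax = b  →  x = [0.0174 -0.3113 -0.0771]
2-norm of b is 2.8284; of x, 0.3212
Δx = A⁻¹·δb where δb = 1/1000·2.8284·d; ‖Δx‖ = 0.0129
dividing the unrounded norms, ‖Δx‖/‖x‖ = 0.0401
tightness: 0.0401 against a bound of 0.0627 (unrounded ratio ≈ 0.6405)

0.0401
0.0627


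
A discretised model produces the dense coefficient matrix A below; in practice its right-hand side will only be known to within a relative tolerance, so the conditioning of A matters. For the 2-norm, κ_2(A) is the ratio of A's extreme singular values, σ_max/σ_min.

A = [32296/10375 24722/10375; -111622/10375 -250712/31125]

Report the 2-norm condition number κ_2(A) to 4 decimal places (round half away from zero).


AᵀA = [21604004/172225 48608384/516675; 48608384/516675 109371364/1550025]; tr = 12152296/62001, det = 19600/62001
λ_max, λ_min = (12152296/62001 ± √147673437193216/3844124001)/2 = 196, 100/62001
κ_2(A) = √(λ_max/λ_min) = √(196 / (100/62001)) = 348.6000

348.6000


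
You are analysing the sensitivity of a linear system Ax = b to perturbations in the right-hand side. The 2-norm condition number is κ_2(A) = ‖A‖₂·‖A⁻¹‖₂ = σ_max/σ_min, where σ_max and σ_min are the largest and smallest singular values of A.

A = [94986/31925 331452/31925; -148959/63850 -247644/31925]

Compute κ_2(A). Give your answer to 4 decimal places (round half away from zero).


form AᵀA = [11655628893/815364500 9985540194/203841125; 9985540194/203841125 34237595808/203841125] with trace 1188848097/6522916 and determinant 2125764/1630729
solving λ² − 1188848097/6522916·λ + 2125764/1630729 = 0 gives λ = 729/4, 11664/1630729
κ = σ_max/σ_min = (27/2)/(108/1277) = 159.6250

159.6250


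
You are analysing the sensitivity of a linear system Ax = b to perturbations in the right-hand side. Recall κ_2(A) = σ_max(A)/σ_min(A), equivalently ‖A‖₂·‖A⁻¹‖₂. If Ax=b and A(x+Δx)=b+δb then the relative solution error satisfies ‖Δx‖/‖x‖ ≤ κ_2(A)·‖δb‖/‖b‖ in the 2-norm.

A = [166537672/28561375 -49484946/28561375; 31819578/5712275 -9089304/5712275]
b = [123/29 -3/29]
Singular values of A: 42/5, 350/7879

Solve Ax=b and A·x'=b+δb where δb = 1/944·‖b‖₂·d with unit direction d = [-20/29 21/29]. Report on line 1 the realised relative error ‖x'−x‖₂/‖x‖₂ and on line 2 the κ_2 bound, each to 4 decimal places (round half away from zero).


0.0015
0.2003

largest singular value 42/5, smallest 350/7879
κ = σ_max/σ_min = (42/5)/(350/7879) = 189.0960
perturbation bound = 189.0960·1/944 = 0.2003
solve Ax = b  →  x = [-18.5667 -64.9329]
‖b‖₂ = 4.2426 and ‖x‖₂ = 67.5352
with δb = [-0.0031 0.0033], A·Δx = δb → ‖Δx‖ = 0.1012
relative error = 0.0015
tightness: 0.0015 against a bound of 0.2003 (unrounded ratio ≈ 0.0075)


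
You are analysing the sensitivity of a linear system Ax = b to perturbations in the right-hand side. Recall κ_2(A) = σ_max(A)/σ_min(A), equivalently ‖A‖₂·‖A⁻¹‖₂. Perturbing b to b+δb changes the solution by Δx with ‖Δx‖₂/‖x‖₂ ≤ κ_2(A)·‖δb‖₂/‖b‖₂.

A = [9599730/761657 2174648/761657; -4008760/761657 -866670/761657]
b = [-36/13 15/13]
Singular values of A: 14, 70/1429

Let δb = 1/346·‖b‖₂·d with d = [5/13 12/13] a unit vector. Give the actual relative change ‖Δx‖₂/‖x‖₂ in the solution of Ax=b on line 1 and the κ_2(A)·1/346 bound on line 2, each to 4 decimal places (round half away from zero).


0.8260
0.8260

σ_max = 14, σ_min = 70/1429
κ_2(A) = 14 / (70/1429) = 285.8000
κ_2(A)·‖δb‖/‖b‖ = 0.8260
solve Ax = b  →  x = [-0.2091 -0.0470]
‖b‖ = 3.0000, ‖x‖ = 0.2143
δb = ε·‖b‖·d = [0.0033 0.0080]; solving A·Δx = δb gives ‖Δx‖ = 0.1770
relative error = 0.8260
realised/bound = 1 exactly: the bound is attained for this b and d


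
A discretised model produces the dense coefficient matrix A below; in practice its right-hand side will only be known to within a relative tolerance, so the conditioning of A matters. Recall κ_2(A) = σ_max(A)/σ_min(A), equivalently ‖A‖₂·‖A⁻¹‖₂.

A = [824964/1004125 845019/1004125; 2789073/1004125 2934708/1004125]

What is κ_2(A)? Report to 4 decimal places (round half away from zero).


AᵀA = [13535190081/1613227225 2842312032/322645445; 2842312032/322645445 14922509049/1613227225]; tr = 6767586/383645, det = 194481/47955625
char-poly roots: 441/25 and 441/1918225
σ_max=√(441/25)=(21/5), σ_min=√(441/1918225)=(21/1385) → κ = 277.0000

277.0000


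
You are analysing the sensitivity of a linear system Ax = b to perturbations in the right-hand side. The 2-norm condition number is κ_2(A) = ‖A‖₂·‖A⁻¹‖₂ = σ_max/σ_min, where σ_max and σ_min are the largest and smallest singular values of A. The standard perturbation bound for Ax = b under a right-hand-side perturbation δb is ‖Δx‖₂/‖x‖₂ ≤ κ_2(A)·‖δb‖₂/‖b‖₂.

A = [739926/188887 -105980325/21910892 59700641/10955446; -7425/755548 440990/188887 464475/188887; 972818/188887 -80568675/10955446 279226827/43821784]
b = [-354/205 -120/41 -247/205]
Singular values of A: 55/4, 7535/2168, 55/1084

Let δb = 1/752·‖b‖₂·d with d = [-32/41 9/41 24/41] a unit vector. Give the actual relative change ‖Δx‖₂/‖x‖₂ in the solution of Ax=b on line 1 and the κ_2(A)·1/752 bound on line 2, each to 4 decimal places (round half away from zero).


from the listed singular values, σ₁ = 55/4, σ_n = 55/1084
κ_2(A) = (55/4) / (55/1084) = 271.0000
worst-case relative error ≤ 271.0000 × 1/752 = 0.3604
solve Ax = b  →  x = [-0.0684 -0.5024 -0.7136]
‖b‖ = 3.6056, ‖x‖ = 0.8753
Δx = A⁻¹·δb where δb = 1/752·3.6056·d; ‖Δx‖ = 0.0945
dividing the unrounded norms, ‖Δx‖/‖x‖ = 0.1080
tightness: 0.1080 against a bound of 0.3604 (unrounded ratio ≈ 0.2996)

0.1080
0.3604


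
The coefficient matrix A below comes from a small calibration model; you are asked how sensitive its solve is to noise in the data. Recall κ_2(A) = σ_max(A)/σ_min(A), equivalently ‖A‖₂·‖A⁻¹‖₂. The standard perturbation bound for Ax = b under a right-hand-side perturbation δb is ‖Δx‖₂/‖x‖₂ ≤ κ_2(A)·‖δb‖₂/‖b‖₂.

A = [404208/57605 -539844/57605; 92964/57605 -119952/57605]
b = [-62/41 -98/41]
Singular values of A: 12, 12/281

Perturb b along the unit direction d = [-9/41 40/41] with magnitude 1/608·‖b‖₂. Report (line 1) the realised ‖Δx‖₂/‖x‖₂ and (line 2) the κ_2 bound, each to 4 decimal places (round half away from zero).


0.0023
0.4622

σ_max = 12, σ_min = 12/281
κ_2(A) = 12 / (12/281) = 281.0000
perturbation bound = 281.0000·1/608 = 0.4622
solve Ax = b  →  x = [-37.5667 -27.9667]
2-norm of b is 2.8284; of x, 46.8336
δb = ε·‖b‖·d = [-0.0010 0.0045]; solving A·Δx = δb gives ‖Δx‖ = 0.1089
dividing the unrounded norms, ‖Δx‖/‖x‖ = 0.0023
realised/bound (from unrounded values) ≈ 0.0050


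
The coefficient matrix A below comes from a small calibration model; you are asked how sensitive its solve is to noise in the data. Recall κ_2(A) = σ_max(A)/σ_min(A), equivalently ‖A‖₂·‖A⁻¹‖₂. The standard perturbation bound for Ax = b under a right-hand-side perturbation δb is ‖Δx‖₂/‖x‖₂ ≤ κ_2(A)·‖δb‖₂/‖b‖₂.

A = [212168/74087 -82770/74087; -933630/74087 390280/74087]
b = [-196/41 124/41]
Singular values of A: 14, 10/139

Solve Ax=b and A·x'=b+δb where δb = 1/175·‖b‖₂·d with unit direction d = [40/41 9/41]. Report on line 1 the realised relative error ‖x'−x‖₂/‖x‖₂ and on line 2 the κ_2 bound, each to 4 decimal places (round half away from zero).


0.0081
1.1120

largest singular value 14, smallest 10/139
condition number: 14 ÷ (10/139) = 194.6000
bound on ‖Δx‖/‖x‖: κ·ε = 194.6000·1/175 = 1.1120
solve Ax = b  →  x = [-21.6484 -51.2132]
‖b‖ = 5.6569, ‖x‖ = 55.6007
δb = ε·‖b‖·d = [0.0315 0.0071]; solving A·Δx = δb gives ‖Δx‖ = 0.4493
realised ‖Δx‖/‖x‖ = 0.0081
tightness: 0.0081 against a bound of 1.1120 (unrounded ratio ≈ 0.0073)


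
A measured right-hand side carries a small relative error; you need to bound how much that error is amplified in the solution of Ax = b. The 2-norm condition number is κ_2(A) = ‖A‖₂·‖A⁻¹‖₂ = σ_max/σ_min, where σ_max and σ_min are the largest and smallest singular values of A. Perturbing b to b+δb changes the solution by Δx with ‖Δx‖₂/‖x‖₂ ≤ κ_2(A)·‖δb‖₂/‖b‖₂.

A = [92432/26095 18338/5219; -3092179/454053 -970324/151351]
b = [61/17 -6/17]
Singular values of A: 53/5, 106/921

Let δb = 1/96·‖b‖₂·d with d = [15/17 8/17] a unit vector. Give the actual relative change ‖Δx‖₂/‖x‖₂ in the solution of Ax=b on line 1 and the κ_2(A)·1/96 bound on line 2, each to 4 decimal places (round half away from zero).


largest singular value 53/5, smallest 106/921
condition number: (53/5) ÷ (106/921) = 92.1000
bound on ‖Δx‖/‖x‖: κ·ε = 92.1000·1/96 = 0.9594
solve Ax = b  →  x = [-17.8399 19.0055]
2-norm of b is 3.6056; of x, 26.0667
with δb = [0.0331 0.0177], A·Δx = δb → ‖Δx‖ = 0.3263
dividing the unrounded norms, ‖Δx‖/‖x‖ = 0.0125
tightness: 0.0125 against a bound of 0.9594 (unrounded ratio ≈ 0.0130)

0.0125
0.9594


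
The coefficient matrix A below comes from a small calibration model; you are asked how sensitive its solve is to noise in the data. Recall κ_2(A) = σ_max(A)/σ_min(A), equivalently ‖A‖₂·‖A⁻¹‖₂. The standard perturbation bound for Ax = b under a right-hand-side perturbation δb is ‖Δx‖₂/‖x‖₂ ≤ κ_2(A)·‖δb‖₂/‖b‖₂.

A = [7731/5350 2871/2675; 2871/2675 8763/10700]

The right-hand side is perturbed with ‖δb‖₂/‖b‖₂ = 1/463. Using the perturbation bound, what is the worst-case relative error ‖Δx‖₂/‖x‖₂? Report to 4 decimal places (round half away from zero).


0.3467

form AᵀA = [3709557/1144900 2781999/1144900; 2781999/1144900 8346897/4579600] with trace 927405/183184 and determinant 729/732736
eigenvalues of AᵀA: λ = (tr ± √(tr²−4·det))/2 = 81/16, 9/45796
σ_max=√(81/16)=(9/4), σ_min=√(9/45796)=(3/214) → κ = 160.5000
worst-case relative error ≤ 160.5000 × 1/463 = 0.3467


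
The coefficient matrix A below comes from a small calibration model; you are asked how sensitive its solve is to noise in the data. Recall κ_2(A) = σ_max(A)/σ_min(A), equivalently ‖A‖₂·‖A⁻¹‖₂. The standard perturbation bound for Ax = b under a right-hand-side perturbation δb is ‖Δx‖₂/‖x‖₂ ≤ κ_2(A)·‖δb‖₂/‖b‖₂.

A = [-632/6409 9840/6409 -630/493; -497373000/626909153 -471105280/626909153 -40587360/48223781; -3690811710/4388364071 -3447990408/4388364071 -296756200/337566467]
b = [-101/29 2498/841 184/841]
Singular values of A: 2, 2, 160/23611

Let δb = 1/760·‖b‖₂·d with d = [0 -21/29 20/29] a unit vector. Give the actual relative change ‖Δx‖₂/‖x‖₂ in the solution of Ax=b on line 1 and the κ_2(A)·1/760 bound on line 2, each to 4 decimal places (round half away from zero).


largest singular value 2, smallest 160/23611
κ_2(A) = 2 / (160/23611) = 295.1375
worst-case relative error ≤ 295.1375 × 1/760 = 0.3883
solve Ax = b  →  x = [239.8314 -102.0964 -138.4471]
‖b‖ = 4.5826, ‖x‖ = 295.1447
with δb = [0.0000 -0.0044 0.0042], A·Δx = δb → ‖Δx‖ = 0.8898
realised ‖Δx‖/‖x‖ = 0.0030
tightness: 0.0030 against a bound of 0.3883 (unrounded ratio ≈ 0.0078)

0.0030
0.3883


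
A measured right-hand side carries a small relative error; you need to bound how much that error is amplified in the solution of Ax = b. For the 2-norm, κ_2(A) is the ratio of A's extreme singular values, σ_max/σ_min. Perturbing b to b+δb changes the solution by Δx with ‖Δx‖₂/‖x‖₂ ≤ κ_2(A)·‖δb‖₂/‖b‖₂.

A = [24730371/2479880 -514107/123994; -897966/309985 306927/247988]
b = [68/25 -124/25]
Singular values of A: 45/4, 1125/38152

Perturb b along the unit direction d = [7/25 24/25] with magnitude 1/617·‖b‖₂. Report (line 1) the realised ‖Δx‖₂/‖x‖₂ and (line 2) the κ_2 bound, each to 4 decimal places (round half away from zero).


σ_max = 45/4, σ_min = 1125/38152
κ_2(A) = (45/4) / (1125/38152) = 381.5200
worst-case relative error ≤ 381.5200 × 1/617 = 0.6183
solve Ax = b  →  x = [-51.8455 -125.3536]
‖b‖ = 5.6569, ‖x‖ = 135.6520
Δx = A⁻¹·δb where δb = 1/617·5.6569·d; ‖Δx‖ = 0.3109
realised ‖Δx‖/‖x‖ = 0.0023
so the bound overstates the realised error by a factor of ≈ 269.7763 (computed from the unrounded values)

0.0023
0.6183


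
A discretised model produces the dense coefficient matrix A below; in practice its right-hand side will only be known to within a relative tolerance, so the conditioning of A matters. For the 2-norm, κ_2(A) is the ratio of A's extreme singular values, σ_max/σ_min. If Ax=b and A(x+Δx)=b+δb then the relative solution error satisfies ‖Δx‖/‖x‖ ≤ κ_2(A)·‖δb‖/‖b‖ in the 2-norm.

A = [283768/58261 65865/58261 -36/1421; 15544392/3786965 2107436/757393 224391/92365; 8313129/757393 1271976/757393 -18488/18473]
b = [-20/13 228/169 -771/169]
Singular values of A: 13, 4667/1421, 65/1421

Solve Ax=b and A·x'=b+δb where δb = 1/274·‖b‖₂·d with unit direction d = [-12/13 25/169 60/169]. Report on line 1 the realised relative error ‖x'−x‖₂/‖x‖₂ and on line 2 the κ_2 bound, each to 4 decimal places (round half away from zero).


largest singular value 13, smallest 65/1421
κ_2(A) = 13 / (65/1421) = 284.2000
bound on ‖Δx‖/‖x‖: κ·ε = 284.2000·1/274 = 1.0372
solve Ax = b  →  x = [-0.4205 0.4672 0.7307]
‖b‖ = 5.0000, ‖x‖ = 0.9639
with δb = [-0.0168 0.0027 0.0065], A·Δx = δb → ‖Δx‖ = 0.3989
realised ‖Δx‖/‖x‖ = 0.4139
realised/bound (from unrounded values) ≈ 0.3990

0.4139
1.0372


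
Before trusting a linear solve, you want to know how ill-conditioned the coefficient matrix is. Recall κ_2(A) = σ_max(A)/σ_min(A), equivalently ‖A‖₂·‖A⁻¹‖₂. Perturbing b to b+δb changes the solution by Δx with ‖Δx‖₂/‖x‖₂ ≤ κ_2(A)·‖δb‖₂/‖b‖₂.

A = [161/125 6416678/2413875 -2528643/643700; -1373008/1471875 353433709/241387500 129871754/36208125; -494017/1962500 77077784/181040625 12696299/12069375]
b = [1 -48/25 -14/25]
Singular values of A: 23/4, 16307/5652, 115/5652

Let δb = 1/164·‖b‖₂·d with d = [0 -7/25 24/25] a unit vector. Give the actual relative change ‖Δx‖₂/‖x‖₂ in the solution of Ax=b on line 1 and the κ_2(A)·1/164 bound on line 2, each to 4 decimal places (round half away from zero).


1.3647
1.7232

from the listed singular values, σ₁ = 23/4, σ_n = 115/5652
condition number: (23/4) ÷ (115/5652) = 282.6000
worst-case relative error ≤ 282.6000 × 1/164 = 1.7232
solve Ax = b  →  x = [0.0974 -0.2648 -0.4019]
‖b‖ = 2.2361, ‖x‖ = 0.4910
Δx = A⁻¹·δb where δb = 1/164·2.2361·d; ‖Δx‖ = 0.6701
dividing the unrounded norms, ‖Δx‖/‖x‖ = 1.3647
tightness: 1.3647 against a bound of 1.7232 (unrounded ratio ≈ 0.7920)


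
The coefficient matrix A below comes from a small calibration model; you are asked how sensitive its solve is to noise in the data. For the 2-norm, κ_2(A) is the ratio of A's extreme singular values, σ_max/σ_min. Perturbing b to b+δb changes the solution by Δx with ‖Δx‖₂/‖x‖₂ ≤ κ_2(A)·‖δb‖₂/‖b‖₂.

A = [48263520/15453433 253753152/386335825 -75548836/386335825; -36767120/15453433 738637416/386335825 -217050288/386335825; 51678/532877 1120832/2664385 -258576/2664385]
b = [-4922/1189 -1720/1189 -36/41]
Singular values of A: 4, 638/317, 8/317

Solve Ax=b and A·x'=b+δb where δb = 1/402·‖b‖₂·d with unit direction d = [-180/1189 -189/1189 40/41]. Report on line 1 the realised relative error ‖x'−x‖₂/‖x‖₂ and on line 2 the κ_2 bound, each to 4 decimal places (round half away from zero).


largest singular value 4, smallest 8/317
condition number: 4 ÷ (8/317) = 158.5000
perturbation bound = 158.5000·1/402 = 0.3943
solve Ax = b  →  x = [-0.9241 -1.7561 0.5122]
2-norm of b is 4.4721; of x, 2.0494
re-solving with b+δb shifts x by Δx of norm 0.4408
dividing the unrounded norms, ‖Δx‖/‖x‖ = 0.2151
so the bound overstates the realised error by a factor of ≈ 1.8330 (computed from the unrounded values)

0.2151
0.3943


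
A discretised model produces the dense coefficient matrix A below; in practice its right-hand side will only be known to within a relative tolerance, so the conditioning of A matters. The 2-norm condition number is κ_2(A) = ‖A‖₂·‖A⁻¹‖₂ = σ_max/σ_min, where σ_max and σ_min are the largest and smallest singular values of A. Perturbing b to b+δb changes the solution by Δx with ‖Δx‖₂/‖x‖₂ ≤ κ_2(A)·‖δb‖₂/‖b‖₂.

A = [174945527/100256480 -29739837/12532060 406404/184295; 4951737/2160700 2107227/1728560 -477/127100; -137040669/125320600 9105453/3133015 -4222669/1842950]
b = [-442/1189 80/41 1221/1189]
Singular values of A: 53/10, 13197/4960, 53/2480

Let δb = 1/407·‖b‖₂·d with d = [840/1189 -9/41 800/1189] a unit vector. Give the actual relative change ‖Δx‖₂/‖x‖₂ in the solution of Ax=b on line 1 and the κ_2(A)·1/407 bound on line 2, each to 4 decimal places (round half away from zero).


0.3317
0.6093

largest singular value 53/10, smallest 53/2480
κ = σ_max/σ_min = (53/10)/(53/2480) = 248.0000
perturbation bound = 248.0000·1/407 = 0.6093
solve Ax = b  →  x = [0.5922 0.4869 -0.1132]
‖b‖₂ = 2.2361 and ‖x‖₂ = 0.7750
δb = ε·‖b‖·d = [0.0039 -0.0012 0.0037]; solving A·Δx = δb gives ‖Δx‖ = 0.2571
realised ‖Δx‖/‖x‖ = 0.3317
so the bound overstates the realised error by a factor of ≈ 1.8369 (computed from the unrounded values)


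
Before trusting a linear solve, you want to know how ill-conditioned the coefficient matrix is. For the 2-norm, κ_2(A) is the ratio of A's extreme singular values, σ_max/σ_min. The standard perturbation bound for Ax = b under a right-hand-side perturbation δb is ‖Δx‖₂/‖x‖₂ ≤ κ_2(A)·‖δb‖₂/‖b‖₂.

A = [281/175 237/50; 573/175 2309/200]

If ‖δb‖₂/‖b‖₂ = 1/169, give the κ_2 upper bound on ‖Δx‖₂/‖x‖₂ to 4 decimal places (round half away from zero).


0.3314

AᵀA = [81458/6125 317889/7000; 317889/7000 1246037/8000]; tr = 530153/3136, det = 28561/3136
solving λ² − 530153/3136·λ + 28561/3136 = 0 gives λ = 169, 169/3136
σ_max=√169=13, σ_min=√(169/3136)=(13/56) → κ = 56.0000
worst-case relative error ≤ 56.0000 × 1/169 = 0.3314


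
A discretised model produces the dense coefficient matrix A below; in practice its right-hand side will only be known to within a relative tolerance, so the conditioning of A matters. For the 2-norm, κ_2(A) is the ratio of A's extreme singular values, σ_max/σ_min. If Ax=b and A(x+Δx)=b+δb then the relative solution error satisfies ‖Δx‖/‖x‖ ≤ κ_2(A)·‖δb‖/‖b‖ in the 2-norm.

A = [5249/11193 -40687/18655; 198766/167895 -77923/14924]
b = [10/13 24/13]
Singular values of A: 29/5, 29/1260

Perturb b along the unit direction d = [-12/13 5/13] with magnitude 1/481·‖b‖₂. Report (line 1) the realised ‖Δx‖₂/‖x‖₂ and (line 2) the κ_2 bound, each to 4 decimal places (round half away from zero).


0.5239
0.5239

σ_max = 29/5, σ_min = 29/1260
κ_2(A) = (29/5) / (29/1260) = 252.0000
worst-case relative error ≤ 252.0000 × 1/481 = 0.5239
solve Ax = b  →  x = [0.0757 -0.3364]
‖b‖₂ = 2.0000 and ‖x‖₂ = 0.3448
δb = ε·‖b‖·d = [-0.0038 0.0016]; solving A·Δx = δb gives ‖Δx‖ = 0.1807
realised ‖Δx‖/‖x‖ = 0.5239
so the bound is sharp here: realised error equals the bound


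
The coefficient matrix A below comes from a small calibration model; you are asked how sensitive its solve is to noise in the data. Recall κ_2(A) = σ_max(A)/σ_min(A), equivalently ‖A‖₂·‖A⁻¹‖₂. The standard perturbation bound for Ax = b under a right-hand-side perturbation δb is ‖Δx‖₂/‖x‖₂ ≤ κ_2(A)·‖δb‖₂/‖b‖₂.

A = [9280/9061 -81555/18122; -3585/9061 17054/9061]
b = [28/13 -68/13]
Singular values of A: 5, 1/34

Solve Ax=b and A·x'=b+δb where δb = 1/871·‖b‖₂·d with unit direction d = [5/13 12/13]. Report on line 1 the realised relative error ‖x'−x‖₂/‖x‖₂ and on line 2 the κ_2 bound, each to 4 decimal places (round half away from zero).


largest singular value 5, smallest 1/34
condition number: 5 ÷ (1/34) = 170.0000
perturbation bound = 170.0000·1/871 = 0.1952
solve Ax = b  →  x = [-132.5073 -30.6341]
‖b‖₂ = 5.6569 and ‖x‖₂ = 136.0024
with δb = [0.0025 0.0060], A·Δx = δb → ‖Δx‖ = 0.2208
realised ‖Δx‖/‖x‖ = 0.0016
realised/bound (from unrounded values) ≈ 0.0083

0.0016
0.1952


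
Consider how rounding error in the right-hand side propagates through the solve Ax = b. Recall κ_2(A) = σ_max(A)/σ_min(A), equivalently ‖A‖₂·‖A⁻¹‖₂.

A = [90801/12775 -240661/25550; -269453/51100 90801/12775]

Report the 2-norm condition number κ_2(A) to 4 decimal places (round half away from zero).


AᵀA = [8180882593/104448400 -2726844831/26112100; -2726844831/26112100 3635880133/26112100]; tr = 908976125/4177936, det = 12117361/16711744
solving λ² − 908976125/4177936·λ + 12117361/16711744 = 0 gives λ = 3481/16, 3481/1044484
σ_max=√(3481/16)=(59/4), σ_min=√(3481/1044484)=(59/1022) → κ = 255.5000

255.5000


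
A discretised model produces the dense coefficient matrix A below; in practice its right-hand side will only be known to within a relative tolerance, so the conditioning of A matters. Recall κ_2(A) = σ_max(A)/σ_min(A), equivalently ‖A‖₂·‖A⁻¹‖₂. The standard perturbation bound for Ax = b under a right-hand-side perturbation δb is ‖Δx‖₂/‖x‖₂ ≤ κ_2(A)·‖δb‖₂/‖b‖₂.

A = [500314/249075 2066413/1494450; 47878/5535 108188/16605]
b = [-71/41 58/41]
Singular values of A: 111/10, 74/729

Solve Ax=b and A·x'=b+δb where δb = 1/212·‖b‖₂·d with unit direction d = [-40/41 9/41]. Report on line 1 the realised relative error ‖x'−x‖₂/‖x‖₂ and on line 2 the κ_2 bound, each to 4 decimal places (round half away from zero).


0.0053
0.5158

σ_max = 111/10, σ_min = 74/729
κ_2(A) = (111/10) / (74/729) = 109.3500
perturbation bound = 109.3500·1/212 = 0.5158
solve Ax = b  →  x = [-11.7495 15.8162]
‖b‖₂ = 2.2361 and ‖x‖₂ = 19.7029
δb = ε·‖b‖·d = [-0.0103 0.0023]; solving A·Δx = δb gives ‖Δx‖ = 0.1039
relative error = 0.0053
so the bound overstates the realised error by a factor of ≈ 97.8066 (computed from the unrounded values)


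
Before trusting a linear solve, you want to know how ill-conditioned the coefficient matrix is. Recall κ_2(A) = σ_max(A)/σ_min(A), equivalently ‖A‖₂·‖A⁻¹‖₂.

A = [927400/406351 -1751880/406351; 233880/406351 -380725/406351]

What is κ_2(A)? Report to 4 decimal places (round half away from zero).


72.8750

AᵀA = [544182400/98227921 -1019475000/98227921; -1019475000/98227921 1911978025/98227921]; tr = 8498825/339889, det = 40000/339889
char-poly roots: 25 and 1600/339889
κ = σ_max/σ_min = 5/(40/583) = 72.8750


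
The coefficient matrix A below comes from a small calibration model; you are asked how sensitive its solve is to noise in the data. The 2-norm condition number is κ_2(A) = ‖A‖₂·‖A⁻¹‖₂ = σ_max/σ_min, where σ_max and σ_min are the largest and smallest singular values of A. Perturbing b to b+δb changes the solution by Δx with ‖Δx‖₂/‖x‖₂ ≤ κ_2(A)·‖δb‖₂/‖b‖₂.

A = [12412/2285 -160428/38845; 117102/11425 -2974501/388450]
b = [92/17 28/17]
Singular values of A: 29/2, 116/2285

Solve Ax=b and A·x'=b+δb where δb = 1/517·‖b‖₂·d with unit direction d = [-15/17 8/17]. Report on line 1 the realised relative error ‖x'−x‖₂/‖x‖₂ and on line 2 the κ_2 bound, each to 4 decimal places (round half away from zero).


0.0027
0.5525

from the listed singular values, σ₁ = 29/2, σ_n = 116/2285
κ_2(A) = (29/2) / (116/2285) = 285.6250
perturbation bound = 285.6250·1/517 = 0.5525
solve Ax = b  →  x = [-47.0552 -63.2000]
‖b‖₂ = 5.6569 and ‖x‖₂ = 78.7936
with δb = [-0.0097 0.0051], A·Δx = δb → ‖Δx‖ = 0.2155
relative error = 0.0027
so the bound overstates the realised error by a factor of ≈ 201.9686 (computed from the unrounded values)


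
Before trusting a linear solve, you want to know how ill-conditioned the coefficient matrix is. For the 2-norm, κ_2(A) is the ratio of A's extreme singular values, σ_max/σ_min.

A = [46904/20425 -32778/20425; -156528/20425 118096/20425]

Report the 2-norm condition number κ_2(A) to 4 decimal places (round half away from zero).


102.1250

AᵀA = [42721600/667489 -32036400/667489; -32036400/667489 24033700/667489]; tr = 66755300/667489, det = 640000/667489
solving λ² − 66755300/667489·λ + 640000/667489 = 0 gives λ = 100, 6400/667489
κ_2(A) = √(λ_max/λ_min) = √(100 / (6400/667489)) = 102.1250


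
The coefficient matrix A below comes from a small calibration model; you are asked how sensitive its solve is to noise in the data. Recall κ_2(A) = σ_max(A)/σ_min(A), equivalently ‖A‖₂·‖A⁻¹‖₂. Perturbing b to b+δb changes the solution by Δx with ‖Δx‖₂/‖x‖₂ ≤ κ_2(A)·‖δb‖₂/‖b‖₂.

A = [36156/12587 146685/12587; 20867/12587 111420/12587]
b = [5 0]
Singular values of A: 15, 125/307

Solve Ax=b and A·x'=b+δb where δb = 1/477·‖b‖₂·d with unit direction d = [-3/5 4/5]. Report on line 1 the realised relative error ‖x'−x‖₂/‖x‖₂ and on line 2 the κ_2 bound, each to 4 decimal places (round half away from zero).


from the listed singular values, σ₁ = 15, σ_n = 125/307
condition number: 15 ÷ (125/307) = 36.8400
perturbation bound = 36.8400·1/477 = 0.0772
solve Ax = b  →  x = [7.2468 -1.3572]
2-norm of b is 5.0000; of x, 7.3728
with δb = [-0.0063 0.0084], A·Δx = δb → ‖Δx‖ = 0.0257
relative error = 0.0035
tightness: 0.0035 against a bound of 0.0772 (unrounded ratio ≈ 0.0452)

0.0035
0.0772


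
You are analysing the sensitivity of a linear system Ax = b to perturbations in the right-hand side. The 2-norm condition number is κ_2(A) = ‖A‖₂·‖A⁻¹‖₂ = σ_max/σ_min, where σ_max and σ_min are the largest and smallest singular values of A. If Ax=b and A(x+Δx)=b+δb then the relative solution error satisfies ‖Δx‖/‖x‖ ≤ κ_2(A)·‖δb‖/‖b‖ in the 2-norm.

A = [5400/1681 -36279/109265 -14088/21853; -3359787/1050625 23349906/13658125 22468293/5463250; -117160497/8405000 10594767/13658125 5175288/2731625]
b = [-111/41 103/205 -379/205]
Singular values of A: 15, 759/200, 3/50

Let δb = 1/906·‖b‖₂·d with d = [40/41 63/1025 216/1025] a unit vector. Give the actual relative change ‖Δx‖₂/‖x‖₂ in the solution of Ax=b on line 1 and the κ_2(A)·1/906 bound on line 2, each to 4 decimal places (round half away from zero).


0.0012
0.2759

largest singular value 15, smallest 3/50
condition number: 15 ÷ (3/50) = 250.0000
perturbation bound = 250.0000·1/906 = 0.2759
solve Ax = b  →  x = [0.1229 46.2471 -19.0070]
‖b‖ = 3.3166, ‖x‖ = 50.0007
δb = ε·‖b‖·d = [0.0036 0.0002 0.0008]; solving A·Δx = δb gives ‖Δx‖ = 0.0610
relative error = 0.0012
tightness: 0.0012 against a bound of 0.2759 (unrounded ratio ≈ 0.0044)


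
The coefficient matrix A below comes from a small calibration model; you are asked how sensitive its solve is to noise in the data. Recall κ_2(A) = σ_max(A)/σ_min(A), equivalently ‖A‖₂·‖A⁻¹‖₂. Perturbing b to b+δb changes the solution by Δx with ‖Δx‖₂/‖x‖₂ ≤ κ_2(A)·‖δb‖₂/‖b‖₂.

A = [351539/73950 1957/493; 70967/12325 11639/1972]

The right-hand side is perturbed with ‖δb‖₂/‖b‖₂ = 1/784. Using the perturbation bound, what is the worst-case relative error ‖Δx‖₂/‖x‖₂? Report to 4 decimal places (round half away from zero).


form AᵀA = [12195480469/218744100 770775677/14582940; 770775677/14582940 196743905/3888784] with trace 110641261/1040400 and determinant 112550881/4161600
solving λ² − 110641261/1040400·λ + 112550881/4161600 = 0 gives λ = 10609/100, 10609/41616
so κ_2 = √((10609/100) / (10609/41616)) = 20.4000
κ_2(A)·‖δb‖/‖b‖ = 0.0260

0.0260


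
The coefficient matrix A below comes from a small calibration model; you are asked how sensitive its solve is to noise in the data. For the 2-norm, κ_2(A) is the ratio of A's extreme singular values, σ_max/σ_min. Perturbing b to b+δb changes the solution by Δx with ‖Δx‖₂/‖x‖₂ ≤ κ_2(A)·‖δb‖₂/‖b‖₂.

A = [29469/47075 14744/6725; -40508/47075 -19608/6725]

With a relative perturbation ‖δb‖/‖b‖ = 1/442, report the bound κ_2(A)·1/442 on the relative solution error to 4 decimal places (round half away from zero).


0.5325

M = AᵀA = [100372801/88642225 49150872/12663175; 49150872/12663175 24074368/1809025]. tr(M)=1280016833/88642225, det(M)=8340544/2216055625
eigenvalues of AᵀA: λ = (tr ± √(tr²−4·det))/2 = 361/25, 23104/88642225
so κ_2 = √((361/25) / (23104/88642225)) = 235.3750
bound on ‖Δx‖/‖x‖: κ·ε = 235.3750·1/442 = 0.5325


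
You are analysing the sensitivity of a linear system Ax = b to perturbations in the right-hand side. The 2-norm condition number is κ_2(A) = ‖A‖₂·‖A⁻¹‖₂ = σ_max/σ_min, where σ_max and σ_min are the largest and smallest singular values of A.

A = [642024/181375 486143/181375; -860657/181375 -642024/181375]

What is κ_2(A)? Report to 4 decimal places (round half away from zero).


form AᵀA = [46117011529/1315875625 34587116928/1315875625; 34587116928/1315875625 25941193321/1315875625] with trace 2882328194/52635025 and determinant 1874161/52635025
solving λ² − 2882328194/52635025·λ + 1874161/52635025 = 0 gives λ = 1369/25, 1369/2105401
so κ_2 = √((1369/25) / (1369/2105401)) = 290.2000

290.2000


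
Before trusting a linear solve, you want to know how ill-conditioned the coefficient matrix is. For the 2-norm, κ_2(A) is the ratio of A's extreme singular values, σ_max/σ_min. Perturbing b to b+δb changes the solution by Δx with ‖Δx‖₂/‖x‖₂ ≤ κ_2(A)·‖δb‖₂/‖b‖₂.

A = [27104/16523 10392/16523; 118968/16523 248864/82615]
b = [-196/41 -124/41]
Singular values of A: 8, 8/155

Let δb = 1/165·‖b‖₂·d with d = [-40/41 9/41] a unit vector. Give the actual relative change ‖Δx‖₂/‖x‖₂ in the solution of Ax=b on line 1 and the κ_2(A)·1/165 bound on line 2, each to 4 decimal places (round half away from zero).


largest singular value 8, smallest 8/155
κ_2(A) = 8 / (8/155) = 155.0000
κ_2(A)·‖δb‖/‖b‖ = 0.9394
solve Ax = b  →  x = [-30.2692 71.3462]
2-norm of b is 5.6569; of x, 77.5016
Δx = A⁻¹·δb where δb = 1/165·5.6569·d; ‖Δx‖ = 0.6643
dividing the unrounded norms, ‖Δx‖/‖x‖ = 0.0086
tightness: 0.0086 against a bound of 0.9394 (unrounded ratio ≈ 0.0091)

0.0086
0.9394


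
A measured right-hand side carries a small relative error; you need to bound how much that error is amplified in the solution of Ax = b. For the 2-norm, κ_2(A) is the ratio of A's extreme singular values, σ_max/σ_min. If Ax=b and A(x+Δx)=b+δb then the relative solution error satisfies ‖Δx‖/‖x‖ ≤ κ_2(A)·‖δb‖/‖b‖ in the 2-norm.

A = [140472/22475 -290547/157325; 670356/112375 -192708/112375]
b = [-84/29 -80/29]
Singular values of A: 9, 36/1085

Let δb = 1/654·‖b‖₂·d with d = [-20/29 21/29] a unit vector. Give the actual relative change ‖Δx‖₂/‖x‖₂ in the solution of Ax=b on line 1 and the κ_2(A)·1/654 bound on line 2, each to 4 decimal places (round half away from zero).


σ_max = 9, σ_min = 36/1085
κ_2(A) = 9 / (36/1085) = 271.2500
bound on ‖Δx‖/‖x‖: κ·ε = 271.2500·1/654 = 0.4148
solve Ax = b  →  x = [-0.4267 0.1244]
‖b‖ = 4.0000, ‖x‖ = 0.4444
δb = ε·‖b‖·d = [-0.0042 0.0044]; solving A·Δx = δb gives ‖Δx‖ = 0.1843
dividing the unrounded norms, ‖Δx‖/‖x‖ = 0.4148
realised/bound = 1 exactly: the bound is attained for this b and d

0.4148
0.4148


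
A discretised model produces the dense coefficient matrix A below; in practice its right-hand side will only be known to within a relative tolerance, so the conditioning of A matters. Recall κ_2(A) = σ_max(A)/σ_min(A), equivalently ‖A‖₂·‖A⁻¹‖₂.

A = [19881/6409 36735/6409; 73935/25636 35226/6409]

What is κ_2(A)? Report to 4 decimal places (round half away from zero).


M = AᵀA = [14019561/781456 3285225/97682; 3285225/97682 3080061/48841]. tr(M)=219033/2704, det(M)=729/2704
λ_max, λ_min = (219033/2704 ± √47967570225/7311616)/2 = 81, 9/2704
κ = σ_max/σ_min = 9/(3/52) = 156.0000

156.0000


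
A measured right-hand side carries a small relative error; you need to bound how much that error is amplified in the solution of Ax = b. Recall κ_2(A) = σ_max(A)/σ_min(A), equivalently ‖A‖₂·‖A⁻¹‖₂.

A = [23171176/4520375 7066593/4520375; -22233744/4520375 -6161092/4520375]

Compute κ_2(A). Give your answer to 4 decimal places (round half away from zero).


AᵀA = [1226210189632/24297015625 357580751976/24297015625; 357580751976/24297015625 104513425993/24297015625]; tr = 425831557/7775045, det = 479785216/971880625
λ_max, λ_min = (425831557/7775045 ± √4530328592110318449/1511283118800625)/2 = 1369/25, 350464/38875225
so κ_2 = √((1369/25) / (350464/38875225)) = 77.9375

77.9375


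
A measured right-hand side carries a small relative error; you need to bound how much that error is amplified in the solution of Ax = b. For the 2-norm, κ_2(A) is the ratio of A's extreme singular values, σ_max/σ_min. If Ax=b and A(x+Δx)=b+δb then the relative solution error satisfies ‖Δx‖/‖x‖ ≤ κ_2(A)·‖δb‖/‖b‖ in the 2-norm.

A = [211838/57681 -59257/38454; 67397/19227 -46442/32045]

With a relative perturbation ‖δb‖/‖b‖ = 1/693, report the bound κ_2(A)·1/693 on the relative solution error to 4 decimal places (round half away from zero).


0.5519

AᵀA = [7843825/304317 -5447057/507195; -5447057/507195 15131413/3381300]; tr = 70812709/2340900, det = 14641/2340900
eigenvalues of AᵀA: λ = (tr ± √(tr²−4·det))/2 = 121/4, 121/585225
so κ_2 = √((121/4) / (121/585225)) = 382.5000
κ_2(A)·‖δb‖/‖b‖ = 0.5519


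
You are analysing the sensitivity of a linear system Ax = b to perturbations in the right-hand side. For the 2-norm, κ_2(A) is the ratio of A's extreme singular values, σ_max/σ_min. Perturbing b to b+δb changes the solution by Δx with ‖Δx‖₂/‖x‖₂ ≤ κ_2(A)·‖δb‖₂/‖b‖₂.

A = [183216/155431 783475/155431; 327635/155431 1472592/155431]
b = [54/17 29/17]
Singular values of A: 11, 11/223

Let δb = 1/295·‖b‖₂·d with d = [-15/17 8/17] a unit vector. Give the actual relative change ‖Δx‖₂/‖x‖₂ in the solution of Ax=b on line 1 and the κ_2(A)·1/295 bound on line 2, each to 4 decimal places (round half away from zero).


largest singular value 11, smallest 11/223
condition number: 11 ÷ (11/223) = 223.0000
perturbation bound = 223.0000·1/295 = 0.7559
solve Ax = b  →  x = [39.6164 -8.6341]
2-norm of b is 3.6056; of x, 40.5464
with δb = [-0.0108 0.0058], A·Δx = δb → ‖Δx‖ = 0.2478
relative error = 0.0061
so the bound overstates the realised error by a factor of ≈ 123.7009 (computed from the unrounded values)

0.0061
0.7559
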